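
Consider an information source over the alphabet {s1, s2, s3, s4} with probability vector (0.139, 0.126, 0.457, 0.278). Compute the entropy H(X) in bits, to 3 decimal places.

H = −Σ pᵢ log₂ pᵢ.
−0.139·log₂(0.139) = 0.3957
−0.126·log₂(0.126) = 0.3766
−0.457·log₂(0.457) = 0.5163
−0.278·log₂(0.278) = 0.5134
Sum ≈ 1.8020 → 1.802 bits.

1.802 bits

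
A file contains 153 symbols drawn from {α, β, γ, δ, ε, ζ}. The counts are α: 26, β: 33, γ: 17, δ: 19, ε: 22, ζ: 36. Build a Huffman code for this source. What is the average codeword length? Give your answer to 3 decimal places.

Probabilities are the counts divided by 153.
Repeatedly combine the two least-probable nodes; the expected code length is the sum of the merged weights.
merge 1/9 + 19/153 → 4/17
merge 22/153 + 26/153 → 16/51
merge 11/51 + 4/17 → 23/51
merge 4/17 + 16/51 → 28/51
merge 23/51 + 28/51 → 1
L = 4/17 + 16/51 + 23/51 + 28/51 + 1 = 130/51 ≈ 2.549 bits/symbol.

2.549 bits/symbol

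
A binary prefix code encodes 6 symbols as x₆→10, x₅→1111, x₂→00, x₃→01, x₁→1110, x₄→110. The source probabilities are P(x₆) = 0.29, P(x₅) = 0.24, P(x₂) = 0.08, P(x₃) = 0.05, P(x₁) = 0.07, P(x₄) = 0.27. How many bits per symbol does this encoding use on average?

L̄ = Σ pᵢ·ℓᵢ = 0.29·2 + 0.24·4 + 0.08·2 + 0.05·2 + 0.07·4 + 0.27·3 = 2.89 bits/symbol.

2.89 bits/symbol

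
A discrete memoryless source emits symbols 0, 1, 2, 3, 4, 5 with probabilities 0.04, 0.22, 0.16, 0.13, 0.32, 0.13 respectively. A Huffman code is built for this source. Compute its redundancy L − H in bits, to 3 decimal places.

0.079 bits

Entropy H = −Σ p log₂ p ≈ 2.3807 bits.
Huffman merges: 1/25+13/100→17/100; 13/100+4/25→29/100; 17/100+11/50→39/100; 29/100+8/25→61/100; 39/100+61/100→1. L = 123/50 ≈ 2.4600.
L − H = 2.4600 − 2.3807 = 0.079 bits.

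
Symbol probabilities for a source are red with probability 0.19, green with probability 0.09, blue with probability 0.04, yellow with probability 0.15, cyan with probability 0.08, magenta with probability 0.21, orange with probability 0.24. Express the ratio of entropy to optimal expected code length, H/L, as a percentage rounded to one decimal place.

Entropy H = −Σ p log₂ p ≈ 2.6226 bits.
Huffman merges: 1/25+2/25→3/25; 9/100+3/25→21/100; 3/20+19/100→17/50; 21/100+21/100→21/50; 6/25+17/50→29/50; 21/50+29/50→1. L = 267/100 ≈ 2.6700.
Efficiency = H/L = 2.6226/2.6700 = 98.2%.

98.2%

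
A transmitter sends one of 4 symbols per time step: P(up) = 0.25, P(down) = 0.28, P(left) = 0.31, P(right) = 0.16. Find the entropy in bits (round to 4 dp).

H = −Σ pᵢ log₂ pᵢ.
−0.25·log₂(0.25) = 0.5000
−0.28·log₂(0.28) = 0.5142
−0.31·log₂(0.31) = 0.5238
−0.16·log₂(0.16) = 0.4230
Sum ≈ 1.9610 → 1.9610 bits.

1.9610 bits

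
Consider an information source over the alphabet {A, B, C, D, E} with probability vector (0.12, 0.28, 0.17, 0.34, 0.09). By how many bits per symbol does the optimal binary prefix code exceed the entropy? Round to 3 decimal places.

0.052 bits

Entropy H = −Σ p log₂ p ≈ 2.1577 bits.
Huffman merges: 9/100+3/25→21/100; 17/100+21/100→19/50; 7/25+17/50→31/50; 19/50+31/50→1. L = 221/100 ≈ 2.2100.
L − H = 2.2100 − 2.1577 = 0.052 bits.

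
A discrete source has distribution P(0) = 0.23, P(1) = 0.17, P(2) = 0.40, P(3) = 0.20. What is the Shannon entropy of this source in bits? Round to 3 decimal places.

H = −Σ pᵢ log₂ pᵢ.
−0.23·log₂(0.23) = 0.4877
−0.17·log₂(0.17) = 0.4346
−0.40·log₂(0.40) = 0.5288
−0.20·log₂(0.20) = 0.4644
Sum ≈ 1.9154 → 1.915 bits.

1.915 bits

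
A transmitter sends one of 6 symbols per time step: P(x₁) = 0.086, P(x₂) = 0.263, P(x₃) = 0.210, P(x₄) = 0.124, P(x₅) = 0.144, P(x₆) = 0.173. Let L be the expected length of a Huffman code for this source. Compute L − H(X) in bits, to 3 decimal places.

0.029 bits

Entropy H = −Σ p log₂ p ≈ 2.4979 bits.
Huffman merges: 43/500+31/250→21/100; 18/125+173/1000→317/1000; 21/100+21/100→21/50; 263/1000+317/1000→29/50; 21/50+29/50→1. L = 2527/1000 ≈ 2.5270.
L − H = 2.5270 − 2.4979 = 0.029 bits.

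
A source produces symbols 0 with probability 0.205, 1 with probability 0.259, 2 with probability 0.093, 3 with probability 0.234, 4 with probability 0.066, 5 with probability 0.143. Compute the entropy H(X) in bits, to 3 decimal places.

H = −Σ pᵢ log₂ pᵢ.
−0.205·log₂(0.205) = 0.4687
−0.259·log₂(0.259) = 0.5048
−0.093·log₂(0.093) = 0.3187
−0.234·log₂(0.234) = 0.4903
−0.066·log₂(0.066) = 0.2588
−0.143·log₂(0.143) = 0.4012
Sum ≈ 2.4425 → 2.443 bits.

2.443 bits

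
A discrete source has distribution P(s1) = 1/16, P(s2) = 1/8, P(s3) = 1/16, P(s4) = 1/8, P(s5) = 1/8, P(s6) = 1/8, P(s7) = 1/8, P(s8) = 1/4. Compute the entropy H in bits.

2.875 bits

Each probability is a power of 1/2, so log₂(1/p) is an integer.
H = Σ p·log₂(1/p) = 1/16·4 + 1/8·3 + 1/16·4 + 1/8·3 + 1/8·3 + 1/8·3 + 1/8·3 + 1/4·2 = 2.875 bits.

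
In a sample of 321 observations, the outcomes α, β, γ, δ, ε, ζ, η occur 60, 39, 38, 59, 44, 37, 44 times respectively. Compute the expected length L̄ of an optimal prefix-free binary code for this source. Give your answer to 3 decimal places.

Probabilities are the counts divided by 321.
Repeatedly combine the two least-probable nodes; the expected code length is the sum of the merged weights.
merge 37/321 + 38/321 → 25/107
merge 13/107 + 44/321 → 83/321
merge 44/321 + 59/321 → 103/321
merge 20/107 + 25/107 → 45/107
merge 83/321 + 103/321 → 62/107
merge 45/107 + 62/107 → 1
L = 25/107 + 83/321 + 103/321 + 45/107 + 62/107 + 1 = 301/107 ≈ 2.813 bits/symbol.

2.813 bits/symbol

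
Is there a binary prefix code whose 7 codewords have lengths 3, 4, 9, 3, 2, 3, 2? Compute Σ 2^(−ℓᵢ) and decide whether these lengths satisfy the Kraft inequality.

0.939453125; yes

With common denominator 2^9 = 512: Σ 2^(−ℓᵢ) = 64/512 + 32/512 + 1/512 + 64/512 + 128/512 + 64/512 + 128/512 = 481/512 = 0.939453125.
Kraft's inequality requires Σ ≤ 1; here Σ = 0.939453125 ≤ 1, so such a prefix code exists.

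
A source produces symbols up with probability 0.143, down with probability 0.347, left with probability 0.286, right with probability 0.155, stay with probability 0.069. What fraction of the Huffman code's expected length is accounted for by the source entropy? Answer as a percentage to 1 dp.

96.3%

Entropy H = −Σ p log₂ p ≈ 2.1307 bits.
Huffman merges: 69/1000+143/1000→53/250; 31/200+53/250→367/1000; 143/500+347/1000→633/1000; 367/1000+633/1000→1. L = 553/250 ≈ 2.2120.
Efficiency = H/L = 2.1307/2.2120 = 96.3%.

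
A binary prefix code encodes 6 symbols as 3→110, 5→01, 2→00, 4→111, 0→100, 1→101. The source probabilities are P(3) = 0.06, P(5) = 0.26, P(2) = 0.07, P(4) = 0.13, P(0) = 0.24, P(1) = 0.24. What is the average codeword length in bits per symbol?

L̄ = Σ pᵢ·ℓᵢ = 0.06·3 + 0.26·2 + 0.07·2 + 0.13·3 + 0.24·3 + 0.24·3 = 2.67 bits/symbol.

2.67 bits/symbol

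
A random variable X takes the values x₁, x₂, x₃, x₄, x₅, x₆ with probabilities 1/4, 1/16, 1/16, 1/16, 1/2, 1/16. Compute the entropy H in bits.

Each probability is a power of 1/2, so log₂(1/p) is an integer.
H = Σ p·log₂(1/p) = 1/4·2 + 1/16·4 + 1/16·4 + 1/16·4 + 1/2·1 + 1/16·4 = 2 bits.

2 bits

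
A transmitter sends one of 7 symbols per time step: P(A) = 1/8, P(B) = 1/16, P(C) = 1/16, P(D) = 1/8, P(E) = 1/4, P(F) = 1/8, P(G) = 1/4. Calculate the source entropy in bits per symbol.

Each probability is a power of 1/2, so log₂(1/p) is an integer.
H = Σ p·log₂(1/p) = 1/8·3 + 1/16·4 + 1/16·4 + 1/8·3 + 1/4·2 + 1/8·3 + 1/4·2 = 2.625 bits.

2.625 bits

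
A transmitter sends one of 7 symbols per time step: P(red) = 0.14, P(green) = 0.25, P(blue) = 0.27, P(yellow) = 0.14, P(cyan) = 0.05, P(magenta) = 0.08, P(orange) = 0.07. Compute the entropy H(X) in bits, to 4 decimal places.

2.5804 bits

H = −Σ pᵢ log₂ pᵢ.
−0.14·log₂(0.14) = 0.3971
−0.25·log₂(0.25) = 0.5000
−0.27·log₂(0.27) = 0.5100
−0.14·log₂(0.14) = 0.3971
−0.05·log₂(0.05) = 0.2161
−0.08·log₂(0.08) = 0.2915
−0.07·log₂(0.07) = 0.2686
Sum ≈ 2.5804 → 2.5804 bits.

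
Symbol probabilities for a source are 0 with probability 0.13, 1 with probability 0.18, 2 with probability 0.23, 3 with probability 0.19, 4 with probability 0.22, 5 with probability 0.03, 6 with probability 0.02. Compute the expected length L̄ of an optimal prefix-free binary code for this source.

2.59 bits/symbol

Repeatedly combine the two least-probable nodes; the expected code length is the sum of the merged weights.
merge 1/50 + 3/100 → 1/20
merge 1/20 + 13/100 → 9/50
merge 9/50 + 9/50 → 9/25
merge 19/100 + 11/50 → 41/100
merge 23/100 + 9/25 → 59/100
merge 41/100 + 59/100 → 1
L = 1/20 + 9/50 + 9/25 + 41/100 + 59/100 + 1 = 259/100 = 2.59 bits/symbol.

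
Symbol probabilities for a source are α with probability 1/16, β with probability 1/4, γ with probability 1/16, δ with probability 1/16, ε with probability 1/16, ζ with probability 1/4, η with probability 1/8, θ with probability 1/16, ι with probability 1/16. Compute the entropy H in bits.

2.875 bits

Each probability is a power of 1/2, so log₂(1/p) is an integer.
H = Σ p·log₂(1/p) = 1/16·4 + 1/4·2 + 1/16·4 + 1/16·4 + 1/16·4 + 1/4·2 + 1/8·3 + 1/16·4 + 1/16·4 = 2.875 bits.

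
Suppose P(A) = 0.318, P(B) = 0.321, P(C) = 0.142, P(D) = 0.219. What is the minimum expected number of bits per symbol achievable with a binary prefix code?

Repeatedly combine the two least-probable nodes; the expected code length is the sum of the merged weights.
merge 71/500 + 219/1000 → 361/1000
merge 159/500 + 321/1000 → 639/1000
merge 361/1000 + 639/1000 → 1
L = 361/1000 + 639/1000 + 1 = 2 bits/symbol.

2 bits/symbol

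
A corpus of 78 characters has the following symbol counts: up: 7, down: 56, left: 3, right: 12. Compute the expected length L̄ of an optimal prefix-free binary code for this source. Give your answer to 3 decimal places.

1.410 bits/symbol

Probabilities are the counts divided by 78.
Repeatedly combine the two least-probable nodes; the expected code length is the sum of the merged weights.
merge 1/26 + 7/78 → 5/39
merge 5/39 + 2/13 → 11/39
merge 11/39 + 28/39 → 1
L = 5/39 + 11/39 + 1 = 55/39 ≈ 1.410 bits/symbol.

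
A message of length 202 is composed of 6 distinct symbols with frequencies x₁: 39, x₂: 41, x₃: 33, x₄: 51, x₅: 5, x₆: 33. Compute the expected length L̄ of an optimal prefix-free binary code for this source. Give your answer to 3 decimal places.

2.540 bits/symbol

Probabilities are the counts divided by 202.
Repeatedly combine the two least-probable nodes; the expected code length is the sum of the merged weights.
merge 5/202 + 33/202 → 19/101
merge 33/202 + 19/101 → 71/202
merge 39/202 + 41/202 → 40/101
merge 51/202 + 71/202 → 61/101
merge 40/101 + 61/101 → 1
L = 19/101 + 71/202 + 40/101 + 61/101 + 1 = 513/202 ≈ 2.540 bits/symbol.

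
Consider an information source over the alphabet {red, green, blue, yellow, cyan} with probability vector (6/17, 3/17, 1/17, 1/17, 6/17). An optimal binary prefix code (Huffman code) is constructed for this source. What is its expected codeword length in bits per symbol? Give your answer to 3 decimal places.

2.059 bits/symbol

Repeatedly combine the two least-probable nodes; the expected code length is the sum of the merged weights.
merge 1/17 + 1/17 → 2/17
merge 2/17 + 3/17 → 5/17
merge 5/17 + 6/17 → 11/17
merge 6/17 + 11/17 → 1
L = 2/17 + 5/17 + 11/17 + 1 = 35/17 ≈ 2.059 bits/symbol.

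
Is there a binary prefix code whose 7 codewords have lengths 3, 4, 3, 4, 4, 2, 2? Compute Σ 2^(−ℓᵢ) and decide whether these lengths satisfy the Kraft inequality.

With common denominator 2^4 = 16: Σ 2^(−ℓᵢ) = 2/16 + 1/16 + 2/16 + 1/16 + 1/16 + 4/16 + 4/16 = 15/16 = 0.9375.
Kraft's inequality requires Σ ≤ 1; here Σ = 0.9375 ≤ 1, so such a prefix code exists.

0.9375; yes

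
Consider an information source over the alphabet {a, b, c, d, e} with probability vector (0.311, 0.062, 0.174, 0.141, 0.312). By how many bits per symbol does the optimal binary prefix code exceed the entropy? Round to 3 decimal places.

Entropy H = −Σ p log₂ p ≈ 2.1345 bits.
Huffman merges: 31/500+141/1000→203/1000; 87/500+203/1000→377/1000; 311/1000+39/125→623/1000; 377/1000+623/1000→1. L = 2203/1000 ≈ 2.2030.
L − H = 2.2030 − 2.1345 = 0.068 bits.

0.068 bits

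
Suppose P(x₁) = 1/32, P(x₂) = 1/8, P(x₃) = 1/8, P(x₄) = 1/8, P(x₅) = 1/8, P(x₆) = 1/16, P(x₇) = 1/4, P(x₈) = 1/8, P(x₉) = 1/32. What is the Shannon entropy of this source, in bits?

Each probability is a power of 1/2, so log₂(1/p) is an integer.
H = Σ p·log₂(1/p) = 1/32·5 + 1/8·3 + 1/8·3 + 1/8·3 + 1/8·3 + 1/16·4 + 1/4·2 + 1/8·3 + 1/32·5 = 2.9375 bits.

2.9375 bits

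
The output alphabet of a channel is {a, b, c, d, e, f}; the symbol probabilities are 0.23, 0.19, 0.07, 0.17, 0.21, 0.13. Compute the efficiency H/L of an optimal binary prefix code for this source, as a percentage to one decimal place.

97.7%

Entropy H = −Σ p log₂ p ≈ 2.5015 bits.
Huffman merges: 7/100+13/100→1/5; 17/100+19/100→9/25; 1/5+21/100→41/100; 23/100+9/25→59/100; 41/100+59/100→1. L = 64/25 ≈ 2.5600.
Efficiency = H/L = 2.5015/2.5600 = 97.7%.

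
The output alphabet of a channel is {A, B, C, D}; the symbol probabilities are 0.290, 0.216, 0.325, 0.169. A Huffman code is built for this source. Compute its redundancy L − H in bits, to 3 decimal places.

0.044 bits

Entropy H = −Σ p log₂ p ≈ 1.9559 bits.
Huffman merges: 169/1000+27/125→77/200; 29/100+13/40→123/200; 77/200+123/200→1. L = 2 ≈ 2.0000.
L − H = 2.0000 − 1.9559 = 0.044 bits.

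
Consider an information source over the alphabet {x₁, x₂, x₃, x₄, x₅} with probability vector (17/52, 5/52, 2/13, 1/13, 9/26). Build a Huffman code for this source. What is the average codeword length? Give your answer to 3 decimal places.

Repeatedly combine the two least-probable nodes; the expected code length is the sum of the merged weights.
merge 1/13 + 5/52 → 9/52
merge 2/13 + 9/52 → 17/52
merge 17/52 + 17/52 → 17/26
merge 9/26 + 17/26 → 1
L = 9/52 + 17/52 + 17/26 + 1 = 28/13 ≈ 2.154 bits/symbol.

2.154 bits/symbol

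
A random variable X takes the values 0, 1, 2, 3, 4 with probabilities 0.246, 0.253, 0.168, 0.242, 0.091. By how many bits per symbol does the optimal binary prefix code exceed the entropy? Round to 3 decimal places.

0.017 bits

Entropy H = −Σ p log₂ p ≈ 2.2417 bits.
Huffman merges: 91/1000+21/125→259/1000; 121/500+123/500→61/125; 253/1000+259/1000→64/125; 61/125+64/125→1. L = 2259/1000 ≈ 2.2590.
L − H = 2.2590 − 2.2417 = 0.017 bits.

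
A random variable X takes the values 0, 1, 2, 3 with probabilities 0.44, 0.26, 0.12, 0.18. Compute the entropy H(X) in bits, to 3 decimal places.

H = −Σ pᵢ log₂ pᵢ.
−0.44·log₂(0.44) = 0.5211
−0.26·log₂(0.26) = 0.5053
−0.12·log₂(0.12) = 0.3671
−0.18·log₂(0.18) = 0.4453
Sum ≈ 1.8388 → 1.839 bits.

1.839 bits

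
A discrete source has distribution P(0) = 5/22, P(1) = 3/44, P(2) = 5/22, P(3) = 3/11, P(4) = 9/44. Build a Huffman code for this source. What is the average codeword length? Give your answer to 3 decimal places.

2.273 bits/symbol

Repeatedly combine the two least-probable nodes; the expected code length is the sum of the merged weights.
merge 3/44 + 9/44 → 3/11
merge 5/22 + 5/22 → 5/11
merge 3/11 + 3/11 → 6/11
merge 5/11 + 6/11 → 1
L = 3/11 + 5/11 + 6/11 + 1 = 25/11 ≈ 2.273 bits/symbol.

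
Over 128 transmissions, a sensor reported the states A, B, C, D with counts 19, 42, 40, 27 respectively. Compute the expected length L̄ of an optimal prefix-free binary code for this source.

Probabilities are the counts divided by 128.
Repeatedly combine the two least-probable nodes; the expected code length is the sum of the merged weights.
merge 19/128 + 27/128 → 23/64
merge 5/16 + 21/64 → 41/64
merge 23/64 + 41/64 → 1
L = 23/64 + 41/64 + 1 = 2 bits/symbol.

2 bits/symbol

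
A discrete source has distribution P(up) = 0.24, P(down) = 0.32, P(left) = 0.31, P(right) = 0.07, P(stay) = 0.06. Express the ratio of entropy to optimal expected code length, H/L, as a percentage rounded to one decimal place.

Entropy H = −Σ p log₂ p ≈ 2.0561 bits.
Huffman merges: 3/50+7/100→13/100; 13/100+6/25→37/100; 31/100+8/25→63/100; 37/100+63/100→1. L = 213/100 ≈ 2.1300.
Efficiency = H/L = 2.0561/2.1300 = 96.5%.

96.5%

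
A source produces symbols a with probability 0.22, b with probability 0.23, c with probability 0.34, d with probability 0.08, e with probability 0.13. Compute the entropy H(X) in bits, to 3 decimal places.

H = −Σ pᵢ log₂ pᵢ.
−0.22·log₂(0.22) = 0.4806
−0.23·log₂(0.23) = 0.4877
−0.34·log₂(0.34) = 0.5292
−0.08·log₂(0.08) = 0.2915
−0.13·log₂(0.13) = 0.3826
Sum ≈ 2.1716 → 2.172 bits.

2.172 bits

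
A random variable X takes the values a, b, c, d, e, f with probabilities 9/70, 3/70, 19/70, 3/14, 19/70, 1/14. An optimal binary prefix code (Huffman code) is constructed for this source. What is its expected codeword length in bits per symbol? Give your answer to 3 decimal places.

Repeatedly combine the two least-probable nodes; the expected code length is the sum of the merged weights.
merge 3/70 + 1/14 → 4/35
merge 4/35 + 9/70 → 17/70
merge 3/14 + 17/70 → 16/35
merge 19/70 + 19/70 → 19/35
merge 16/35 + 19/35 → 1
L = 4/35 + 17/70 + 16/35 + 19/35 + 1 = 33/14 ≈ 2.357 bits/symbol.

2.357 bits/symbol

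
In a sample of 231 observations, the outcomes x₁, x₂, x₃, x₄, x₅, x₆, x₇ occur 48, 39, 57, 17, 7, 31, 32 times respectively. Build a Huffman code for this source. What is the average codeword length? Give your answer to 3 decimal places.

Probabilities are the counts divided by 231.
Repeatedly combine the two least-probable nodes; the expected code length is the sum of the merged weights.
merge 1/33 + 17/231 → 8/77
merge 8/77 + 31/231 → 5/21
merge 32/231 + 13/77 → 71/231
merge 16/77 + 5/21 → 103/231
merge 19/77 + 71/231 → 128/231
merge 103/231 + 128/231 → 1
L = 8/77 + 5/21 + 71/231 + 103/231 + 128/231 + 1 = 204/77 ≈ 2.649 bits/symbol.

2.649 bits/symbol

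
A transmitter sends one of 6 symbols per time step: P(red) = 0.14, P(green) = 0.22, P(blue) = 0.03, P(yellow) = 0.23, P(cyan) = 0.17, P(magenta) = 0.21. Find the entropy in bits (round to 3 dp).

2.425 bits

H = −Σ pᵢ log₂ pᵢ.
−0.14·log₂(0.14) = 0.3971
−0.22·log₂(0.22) = 0.4806
−0.03·log₂(0.03) = 0.1518
−0.23·log₂(0.23) = 0.4877
−0.17·log₂(0.17) = 0.4346
−0.21·log₂(0.21) = 0.4728
Sum ≈ 2.4245 → 2.425 bits.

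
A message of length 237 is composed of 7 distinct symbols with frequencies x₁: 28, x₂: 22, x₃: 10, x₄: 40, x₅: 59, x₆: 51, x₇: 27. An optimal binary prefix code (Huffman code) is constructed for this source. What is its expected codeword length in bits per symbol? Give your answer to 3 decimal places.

Probabilities are the counts divided by 237.
Repeatedly combine the two least-probable nodes; the expected code length is the sum of the merged weights.
merge 10/237 + 22/237 → 32/237
merge 9/79 + 28/237 → 55/237
merge 32/237 + 40/237 → 24/79
merge 17/79 + 55/237 → 106/237
merge 59/237 + 24/79 → 131/237
merge 106/237 + 131/237 → 1
L = 32/237 + 55/237 + 24/79 + 106/237 + 131/237 + 1 = 211/79 ≈ 2.671 bits/symbol.

2.671 bits/symbol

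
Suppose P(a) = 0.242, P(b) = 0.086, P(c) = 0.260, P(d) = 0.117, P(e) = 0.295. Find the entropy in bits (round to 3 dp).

2.187 bits

H = −Σ pᵢ log₂ pᵢ.
−0.242·log₂(0.242) = 0.4954
−0.086·log₂(0.086) = 0.3044
−0.260·log₂(0.260) = 0.5053
−0.117·log₂(0.117) = 0.3622
−0.295·log₂(0.295) = 0.5196
Sum ≈ 2.1868 → 2.187 bits.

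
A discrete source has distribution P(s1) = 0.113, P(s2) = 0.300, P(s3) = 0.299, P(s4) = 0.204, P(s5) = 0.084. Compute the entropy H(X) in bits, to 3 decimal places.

2.165 bits

H = −Σ pᵢ log₂ pᵢ.
−0.113·log₂(0.113) = 0.3555
−0.300·log₂(0.300) = 0.5211
−0.299·log₂(0.299) = 0.5208
−0.204·log₂(0.204) = 0.4678
−0.084·log₂(0.084) = 0.3002
Sum ≈ 2.1654 → 2.165 bits.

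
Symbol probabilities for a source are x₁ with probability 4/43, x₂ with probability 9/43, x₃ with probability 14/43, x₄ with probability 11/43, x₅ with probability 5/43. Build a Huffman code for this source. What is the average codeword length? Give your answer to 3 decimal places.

Repeatedly combine the two least-probable nodes; the expected code length is the sum of the merged weights.
merge 4/43 + 5/43 → 9/43
merge 9/43 + 9/43 → 18/43
merge 11/43 + 14/43 → 25/43
merge 18/43 + 25/43 → 1
L = 9/43 + 18/43 + 25/43 + 1 = 95/43 ≈ 2.209 bits/symbol.

2.209 bits/symbol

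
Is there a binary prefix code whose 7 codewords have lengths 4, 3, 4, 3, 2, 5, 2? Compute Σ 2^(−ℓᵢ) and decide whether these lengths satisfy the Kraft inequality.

0.90625; yes

With common denominator 2^5 = 32: Σ 2^(−ℓᵢ) = 2/32 + 4/32 + 2/32 + 4/32 + 8/32 + 1/32 + 8/32 = 29/32 = 0.90625.
Kraft's inequality requires Σ ≤ 1; here Σ = 0.90625 ≤ 1, so such a prefix code exists.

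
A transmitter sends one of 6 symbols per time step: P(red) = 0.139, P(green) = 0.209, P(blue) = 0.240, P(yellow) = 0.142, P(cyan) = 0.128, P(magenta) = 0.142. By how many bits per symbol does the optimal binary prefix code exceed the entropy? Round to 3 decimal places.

Entropy H = −Σ p log₂ p ≈ 2.5412 bits.
Huffman merges: 16/125+139/1000→267/1000; 71/500+71/500→71/250; 209/1000+6/25→449/1000; 267/1000+71/250→551/1000; 449/1000+551/1000→1. L = 2551/1000 ≈ 2.5510.
L − H = 2.5510 − 2.5412 = 0.010 bits.

0.010 bits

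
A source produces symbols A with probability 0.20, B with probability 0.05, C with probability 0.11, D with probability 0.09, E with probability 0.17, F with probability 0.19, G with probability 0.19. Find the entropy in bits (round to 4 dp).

2.6885 bits

H = −Σ pᵢ log₂ pᵢ.
−0.20·log₂(0.20) = 0.4644
−0.05·log₂(0.05) = 0.2161
−0.11·log₂(0.11) = 0.3503
−0.09·log₂(0.09) = 0.3127
−0.17·log₂(0.17) = 0.4346
−0.19·log₂(0.19) = 0.4552
−0.19·log₂(0.19) = 0.4552
Sum ≈ 2.6885 → 2.6885 bits.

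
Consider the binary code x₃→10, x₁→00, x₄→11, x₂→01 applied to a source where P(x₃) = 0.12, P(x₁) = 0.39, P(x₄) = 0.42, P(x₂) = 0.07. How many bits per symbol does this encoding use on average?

L̄ = Σ pᵢ·ℓᵢ = 0.12·2 + 0.39·2 + 0.42·2 + 0.07·2 = 2 bits/symbol.

2 bits/symbol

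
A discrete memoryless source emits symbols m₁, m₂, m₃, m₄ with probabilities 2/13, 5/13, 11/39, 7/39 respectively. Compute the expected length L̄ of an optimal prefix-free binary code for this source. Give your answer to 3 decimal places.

1.949 bits/symbol

Repeatedly combine the two least-probable nodes; the expected code length is the sum of the merged weights.
merge 2/13 + 7/39 → 1/3
merge 11/39 + 1/3 → 8/13
merge 5/13 + 8/13 → 1
L = 1/3 + 8/13 + 1 = 76/39 ≈ 1.949 bits/symbol.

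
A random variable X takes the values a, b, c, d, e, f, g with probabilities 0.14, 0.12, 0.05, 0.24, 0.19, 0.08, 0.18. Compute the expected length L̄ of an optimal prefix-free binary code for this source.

2.7 bits/symbol

Repeatedly combine the two least-probable nodes; the expected code length is the sum of the merged weights.
merge 1/20 + 2/25 → 13/100
merge 3/25 + 13/100 → 1/4
merge 7/50 + 9/50 → 8/25
merge 19/100 + 6/25 → 43/100
merge 1/4 + 8/25 → 57/100
merge 43/100 + 57/100 → 1
L = 13/100 + 1/4 + 8/25 + 43/100 + 57/100 + 1 = 27/10 = 2.7 bits/symbol.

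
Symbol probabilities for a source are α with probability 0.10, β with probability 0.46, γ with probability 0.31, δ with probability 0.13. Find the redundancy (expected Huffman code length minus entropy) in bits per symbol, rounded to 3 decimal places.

0.016 bits

Entropy H = −Σ p log₂ p ≈ 1.7540 bits.
Huffman merges: 1/10+13/100→23/100; 23/100+31/100→27/50; 23/50+27/50→1. L = 177/100 ≈ 1.7700.
L − H = 1.7700 − 1.7540 = 0.016 bits.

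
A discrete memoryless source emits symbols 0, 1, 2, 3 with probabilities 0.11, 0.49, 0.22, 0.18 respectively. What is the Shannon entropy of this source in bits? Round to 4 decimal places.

1.7804 bits

H = −Σ pᵢ log₂ pᵢ.
−0.11·log₂(0.11) = 0.3503
−0.49·log₂(0.49) = 0.5043
−0.22·log₂(0.22) = 0.4806
−0.18·log₂(0.18) = 0.4453
Sum ≈ 1.7804 → 1.7804 bits.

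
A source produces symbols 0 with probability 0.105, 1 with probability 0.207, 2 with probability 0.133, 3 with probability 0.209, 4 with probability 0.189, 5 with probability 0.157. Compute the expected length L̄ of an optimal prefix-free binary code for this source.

Repeatedly combine the two least-probable nodes; the expected code length is the sum of the merged weights.
merge 21/200 + 133/1000 → 119/500
merge 157/1000 + 189/1000 → 173/500
merge 207/1000 + 209/1000 → 52/125
merge 119/500 + 173/500 → 73/125
merge 52/125 + 73/125 → 1
L = 119/500 + 173/500 + 52/125 + 73/125 + 1 = 323/125 = 2.584 bits/symbol.

2.584 bits/symbol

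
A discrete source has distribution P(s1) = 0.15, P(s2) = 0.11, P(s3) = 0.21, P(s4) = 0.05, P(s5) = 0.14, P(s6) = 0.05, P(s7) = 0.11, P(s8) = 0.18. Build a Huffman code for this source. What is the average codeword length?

2.89 bits/symbol

Repeatedly combine the two least-probable nodes; the expected code length is the sum of the merged weights.
merge 1/20 + 1/20 → 1/10
merge 1/10 + 11/100 → 21/100
merge 11/100 + 7/50 → 1/4
merge 3/20 + 9/50 → 33/100
merge 21/100 + 21/100 → 21/50
merge 1/4 + 33/100 → 29/50
merge 21/50 + 29/50 → 1
L = 1/10 + 21/100 + 1/4 + 33/100 + 21/50 + 29/50 + 1 = 289/100 = 2.89 bits/symbol.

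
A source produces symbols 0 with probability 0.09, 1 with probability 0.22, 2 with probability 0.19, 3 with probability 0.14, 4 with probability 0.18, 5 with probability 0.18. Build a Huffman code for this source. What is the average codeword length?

Repeatedly combine the two least-probable nodes; the expected code length is the sum of the merged weights.
merge 9/100 + 7/50 → 23/100
merge 9/50 + 9/50 → 9/25
merge 19/100 + 11/50 → 41/100
merge 23/100 + 9/25 → 59/100
merge 41/100 + 59/100 → 1
L = 23/100 + 9/25 + 41/100 + 59/100 + 1 = 259/100 = 2.59 bits/symbol.

2.59 bits/symbol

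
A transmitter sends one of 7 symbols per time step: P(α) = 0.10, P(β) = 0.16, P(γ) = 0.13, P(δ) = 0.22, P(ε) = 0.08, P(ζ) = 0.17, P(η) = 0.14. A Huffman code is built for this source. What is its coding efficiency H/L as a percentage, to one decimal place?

98.6%

Entropy H = −Σ p log₂ p ≈ 2.7416 bits.
Huffman merges: 2/25+1/10→9/50; 13/100+7/50→27/100; 4/25+17/100→33/100; 9/50+11/50→2/5; 27/100+33/100→3/5; 2/5+3/5→1. L = 139/50 ≈ 2.7800.
Efficiency = H/L = 2.7416/2.7800 = 98.6%.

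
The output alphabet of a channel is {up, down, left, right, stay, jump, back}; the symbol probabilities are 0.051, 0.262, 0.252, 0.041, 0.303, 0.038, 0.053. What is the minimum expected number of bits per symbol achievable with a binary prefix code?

2.366 bits/symbol

Repeatedly combine the two least-probable nodes; the expected code length is the sum of the merged weights.
merge 19/500 + 41/1000 → 79/1000
merge 51/1000 + 53/1000 → 13/125
merge 79/1000 + 13/125 → 183/1000
merge 183/1000 + 63/250 → 87/200
merge 131/500 + 303/1000 → 113/200
merge 87/200 + 113/200 → 1
L = 79/1000 + 13/125 + 183/1000 + 87/200 + 113/200 + 1 = 1183/500 = 2.366 bits/symbol.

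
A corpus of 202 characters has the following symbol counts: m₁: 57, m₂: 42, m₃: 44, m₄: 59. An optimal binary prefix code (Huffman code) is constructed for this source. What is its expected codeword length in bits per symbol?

Probabilities are the counts divided by 202.
Repeatedly combine the two least-probable nodes; the expected code length is the sum of the merged weights.
merge 21/101 + 22/101 → 43/101
merge 57/202 + 59/202 → 58/101
merge 43/101 + 58/101 → 1
L = 43/101 + 58/101 + 1 = 2 bits/symbol.

2 bits/symbol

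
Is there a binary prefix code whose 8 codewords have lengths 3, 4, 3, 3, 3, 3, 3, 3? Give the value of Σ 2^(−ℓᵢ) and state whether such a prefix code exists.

0.9375; yes

With common denominator 2^4 = 16: Σ 2^(−ℓᵢ) = 2/16 + 1/16 + 2/16 + 2/16 + 2/16 + 2/16 + 2/16 + 2/16 = 15/16 = 0.9375.
Kraft's inequality requires Σ ≤ 1; here Σ = 0.9375 ≤ 1, so such a prefix code exists.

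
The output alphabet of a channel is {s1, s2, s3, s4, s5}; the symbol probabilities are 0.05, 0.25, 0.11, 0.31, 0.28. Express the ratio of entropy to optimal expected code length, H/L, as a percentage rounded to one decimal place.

Entropy H = −Σ p log₂ p ≈ 2.1044 bits.
Huffman merges: 1/20+11/100→4/25; 4/25+1/4→41/100; 7/25+31/100→59/100; 41/100+59/100→1. L = 54/25 ≈ 2.1600.
Efficiency = H/L = 2.1044/2.1600 = 97.4%.

97.4%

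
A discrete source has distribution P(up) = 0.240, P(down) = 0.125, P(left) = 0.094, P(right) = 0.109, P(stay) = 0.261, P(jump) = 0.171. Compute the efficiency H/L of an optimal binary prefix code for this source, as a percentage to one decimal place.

Entropy H = −Σ p log₂ p ≈ 2.4798 bits.
Huffman merges: 47/500+109/1000→203/1000; 1/8+171/1000→37/125; 203/1000+6/25→443/1000; 261/1000+37/125→557/1000; 443/1000+557/1000→1. L = 2499/1000 ≈ 2.4990.
Efficiency = H/L = 2.4798/2.4990 = 99.2%.

99.2%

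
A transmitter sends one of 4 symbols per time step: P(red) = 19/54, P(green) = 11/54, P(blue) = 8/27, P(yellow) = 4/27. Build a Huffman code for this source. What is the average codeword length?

2 bits/symbol

Repeatedly combine the two least-probable nodes; the expected code length is the sum of the merged weights.
merge 4/27 + 11/54 → 19/54
merge 8/27 + 19/54 → 35/54
merge 19/54 + 35/54 → 1
L = 19/54 + 35/54 + 1 = 2 bits/symbol.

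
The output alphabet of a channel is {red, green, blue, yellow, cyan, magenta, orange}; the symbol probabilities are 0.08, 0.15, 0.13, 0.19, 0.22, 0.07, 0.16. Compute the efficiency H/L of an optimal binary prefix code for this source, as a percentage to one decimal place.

Entropy H = −Σ p log₂ p ≈ 2.7121 bits.
Huffman merges: 7/100+2/25→3/20; 13/100+3/20→7/25; 3/20+4/25→31/100; 19/100+11/50→41/100; 7/25+31/100→59/100; 41/100+59/100→1. L = 137/50 ≈ 2.7400.
Efficiency = H/L = 2.7121/2.7400 = 99.0%.

99.0%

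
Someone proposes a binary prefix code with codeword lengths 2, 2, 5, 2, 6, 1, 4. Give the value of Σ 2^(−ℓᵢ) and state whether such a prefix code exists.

With common denominator 2^6 = 64: Σ 2^(−ℓᵢ) = 16/64 + 16/64 + 2/64 + 16/64 + 1/64 + 32/64 + 4/64 = 87/64 = 1.359375.
Kraft's inequality requires Σ ≤ 1; here Σ = 1.359375 > 1, so no such prefix code exists.

1.359375; no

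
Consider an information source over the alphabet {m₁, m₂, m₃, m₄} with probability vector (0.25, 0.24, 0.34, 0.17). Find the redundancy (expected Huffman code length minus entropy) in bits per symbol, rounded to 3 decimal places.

Entropy H = −Σ p log₂ p ≈ 1.9579 bits.
Huffman merges: 17/100+6/25→41/100; 1/4+17/50→59/100; 41/100+59/100→1. L = 2 ≈ 2.0000.
L − H = 2.0000 − 1.9579 = 0.042 bits.

0.042 bits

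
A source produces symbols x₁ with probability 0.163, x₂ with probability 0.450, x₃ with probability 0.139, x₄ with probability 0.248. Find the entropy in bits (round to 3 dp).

H = −Σ pᵢ log₂ pᵢ.
−0.163·log₂(0.163) = 0.4266
−0.450·log₂(0.450) = 0.5184
−0.139·log₂(0.139) = 0.3957
−0.248·log₂(0.248) = 0.4989
Sum ≈ 1.8396 → 1.840 bits.

1.840 bits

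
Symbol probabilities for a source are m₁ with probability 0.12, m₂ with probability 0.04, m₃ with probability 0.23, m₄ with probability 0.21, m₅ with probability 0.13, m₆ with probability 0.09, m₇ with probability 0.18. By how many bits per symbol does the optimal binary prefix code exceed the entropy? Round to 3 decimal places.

Entropy H = −Σ p log₂ p ≈ 2.6539 bits.
Huffman merges: 1/25+9/100→13/100; 3/25+13/100→1/4; 13/100+9/50→31/100; 21/100+23/100→11/25; 1/4+31/100→14/25; 11/25+14/25→1. L = 269/100 ≈ 2.6900.
L − H = 2.6900 − 2.6539 = 0.036 bits.

0.036 bits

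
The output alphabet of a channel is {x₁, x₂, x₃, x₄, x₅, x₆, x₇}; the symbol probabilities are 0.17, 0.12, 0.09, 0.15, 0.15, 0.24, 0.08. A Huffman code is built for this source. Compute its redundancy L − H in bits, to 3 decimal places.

0.039 bits

Entropy H = −Σ p log₂ p ≈ 2.7210 bits.
Huffman merges: 2/25+9/100→17/100; 3/25+3/20→27/100; 3/20+17/100→8/25; 17/100+6/25→41/100; 27/100+8/25→59/100; 41/100+59/100→1. L = 69/25 ≈ 2.7600.
L − H = 2.7600 − 2.7210 = 0.039 bits.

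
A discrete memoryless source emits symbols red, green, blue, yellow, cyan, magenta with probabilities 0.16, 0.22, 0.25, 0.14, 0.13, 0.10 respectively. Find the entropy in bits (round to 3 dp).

2.516 bits

H = −Σ pᵢ log₂ pᵢ.
−0.16·log₂(0.16) = 0.4230
−0.22·log₂(0.22) = 0.4806
−0.25·log₂(0.25) = 0.5000
−0.14·log₂(0.14) = 0.3971
−0.13·log₂(0.13) = 0.3826
−0.10·log₂(0.10) = 0.3322
Sum ≈ 2.5155 → 2.516 bits.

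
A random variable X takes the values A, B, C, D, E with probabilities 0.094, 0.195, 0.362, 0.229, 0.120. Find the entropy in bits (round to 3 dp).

H = −Σ pᵢ log₂ pᵢ.
−0.094·log₂(0.094) = 0.3207
−0.195·log₂(0.195) = 0.4599
−0.362·log₂(0.362) = 0.5307
−0.229·log₂(0.229) = 0.4870
−0.120·log₂(0.120) = 0.3671
Sum ≈ 2.1653 → 2.165 bits.

2.165 bits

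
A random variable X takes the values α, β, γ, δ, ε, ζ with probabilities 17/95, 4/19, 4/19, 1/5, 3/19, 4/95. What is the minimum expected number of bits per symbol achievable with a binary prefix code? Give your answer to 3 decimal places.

Repeatedly combine the two least-probable nodes; the expected code length is the sum of the merged weights.
merge 4/95 + 3/19 → 1/5
merge 17/95 + 1/5 → 36/95
merge 1/5 + 4/19 → 39/95
merge 4/19 + 36/95 → 56/95
merge 39/95 + 56/95 → 1
L = 1/5 + 36/95 + 39/95 + 56/95 + 1 = 49/19 ≈ 2.579 bits/symbol.

2.579 bits/symbol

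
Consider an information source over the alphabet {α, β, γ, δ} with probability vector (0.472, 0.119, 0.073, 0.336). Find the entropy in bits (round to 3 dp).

1.681 bits

H = −Σ pᵢ log₂ pᵢ.
−0.472·log₂(0.472) = 0.5112
−0.119·log₂(0.119) = 0.3654
−0.073·log₂(0.073) = 0.2756
−0.336·log₂(0.336) = 0.5287
Sum ≈ 1.6810 → 1.681 bits.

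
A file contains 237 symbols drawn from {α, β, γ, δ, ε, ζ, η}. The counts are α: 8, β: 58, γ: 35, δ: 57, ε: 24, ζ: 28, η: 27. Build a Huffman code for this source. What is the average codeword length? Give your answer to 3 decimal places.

2.650 bits/symbol

Probabilities are the counts divided by 237.
Repeatedly combine the two least-probable nodes; the expected code length is the sum of the merged weights.
merge 8/237 + 8/79 → 32/237
merge 9/79 + 28/237 → 55/237
merge 32/237 + 35/237 → 67/237
merge 55/237 + 19/79 → 112/237
merge 58/237 + 67/237 → 125/237
merge 112/237 + 125/237 → 1
L = 32/237 + 55/237 + 67/237 + 112/237 + 125/237 + 1 = 628/237 ≈ 2.650 bits/symbol.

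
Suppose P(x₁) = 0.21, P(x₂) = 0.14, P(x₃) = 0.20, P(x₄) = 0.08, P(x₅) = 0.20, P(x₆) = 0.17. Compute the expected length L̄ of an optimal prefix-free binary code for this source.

Repeatedly combine the two least-probable nodes; the expected code length is the sum of the merged weights.
merge 2/25 + 7/50 → 11/50
merge 17/100 + 1/5 → 37/100
merge 1/5 + 21/100 → 41/100
merge 11/50 + 37/100 → 59/100
merge 41/100 + 59/100 → 1
L = 11/50 + 37/100 + 41/100 + 59/100 + 1 = 259/100 = 2.59 bits/symbol.

2.59 bits/symbol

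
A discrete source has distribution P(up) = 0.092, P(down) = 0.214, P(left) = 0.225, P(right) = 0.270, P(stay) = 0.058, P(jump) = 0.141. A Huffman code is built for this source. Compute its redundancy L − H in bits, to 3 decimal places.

0.017 bits

Entropy H = −Σ p log₂ p ≈ 2.4237 bits.
Huffman merges: 29/500+23/250→3/20; 141/1000+3/20→291/1000; 107/500+9/40→439/1000; 27/100+291/1000→561/1000; 439/1000+561/1000→1. L = 2441/1000 ≈ 2.4410.
L − H = 2.4410 − 2.4237 = 0.017 bits.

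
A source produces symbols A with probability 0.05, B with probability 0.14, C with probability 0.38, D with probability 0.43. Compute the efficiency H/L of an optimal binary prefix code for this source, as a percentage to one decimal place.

Entropy H = −Σ p log₂ p ≈ 1.6672 bits.
Huffman merges: 1/20+7/50→19/100; 19/100+19/50→57/100; 43/100+57/100→1. L = 44/25 ≈ 1.7600.
Efficiency = H/L = 1.6672/1.7600 = 94.7%.

94.7%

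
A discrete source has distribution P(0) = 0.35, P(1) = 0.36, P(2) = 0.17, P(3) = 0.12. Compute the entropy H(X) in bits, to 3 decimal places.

1.862 bits

H = −Σ pᵢ log₂ pᵢ.
−0.35·log₂(0.35) = 0.5301
−0.36·log₂(0.36) = 0.5306
−0.17·log₂(0.17) = 0.4346
−0.12·log₂(0.12) = 0.3671
Sum ≈ 1.8624 → 1.862 bits.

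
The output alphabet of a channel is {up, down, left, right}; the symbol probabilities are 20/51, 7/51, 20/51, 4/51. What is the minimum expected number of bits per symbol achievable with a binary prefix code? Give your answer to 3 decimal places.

1.824 bits/symbol

Repeatedly combine the two least-probable nodes; the expected code length is the sum of the merged weights.
merge 4/51 + 7/51 → 11/51
merge 11/51 + 20/51 → 31/51
merge 20/51 + 31/51 → 1
L = 11/51 + 31/51 + 1 = 31/17 ≈ 1.824 bits/symbol.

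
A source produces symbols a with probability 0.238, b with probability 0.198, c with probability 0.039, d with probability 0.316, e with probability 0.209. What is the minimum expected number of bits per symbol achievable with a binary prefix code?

2.237 bits/symbol

Repeatedly combine the two least-probable nodes; the expected code length is the sum of the merged weights.
merge 39/1000 + 99/500 → 237/1000
merge 209/1000 + 237/1000 → 223/500
merge 119/500 + 79/250 → 277/500
merge 223/500 + 277/500 → 1
L = 237/1000 + 223/500 + 277/500 + 1 = 2237/1000 = 2.237 bits/symbol.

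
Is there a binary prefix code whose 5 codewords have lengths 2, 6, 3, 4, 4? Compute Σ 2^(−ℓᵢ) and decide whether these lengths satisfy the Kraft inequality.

With common denominator 2^6 = 64: Σ 2^(−ℓᵢ) = 16/64 + 1/64 + 8/64 + 4/64 + 4/64 = 33/64 = 0.515625.
Kraft's inequality requires Σ ≤ 1; here Σ = 0.515625 ≤ 1, so such a prefix code exists.

0.515625; yes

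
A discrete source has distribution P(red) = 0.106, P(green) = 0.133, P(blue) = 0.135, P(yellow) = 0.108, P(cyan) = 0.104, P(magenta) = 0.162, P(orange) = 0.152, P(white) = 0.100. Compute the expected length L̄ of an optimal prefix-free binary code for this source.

Repeatedly combine the two least-probable nodes; the expected code length is the sum of the merged weights.
merge 1/10 + 13/125 → 51/250
merge 53/500 + 27/250 → 107/500
merge 133/1000 + 27/200 → 67/250
merge 19/125 + 81/500 → 157/500
merge 51/250 + 107/500 → 209/500
merge 67/250 + 157/500 → 291/500
merge 209/500 + 291/500 → 1
L = 51/250 + 107/500 + 67/250 + 157/500 + 209/500 + 291/500 + 1 = 3 bits/symbol.

3 bits/symbol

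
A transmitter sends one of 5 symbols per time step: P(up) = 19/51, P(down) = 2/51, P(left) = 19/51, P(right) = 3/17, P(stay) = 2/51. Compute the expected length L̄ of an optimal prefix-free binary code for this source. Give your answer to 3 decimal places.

1.961 bits/symbol

Repeatedly combine the two least-probable nodes; the expected code length is the sum of the merged weights.
merge 2/51 + 2/51 → 4/51
merge 4/51 + 3/17 → 13/51
merge 13/51 + 19/51 → 32/51
merge 19/51 + 32/51 → 1
L = 4/51 + 13/51 + 32/51 + 1 = 100/51 ≈ 1.961 bits/symbol.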